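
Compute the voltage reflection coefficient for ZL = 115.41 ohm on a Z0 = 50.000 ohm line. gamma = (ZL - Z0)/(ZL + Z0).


gamma = (115.41 - 50.000) / (115.41 + 50.000) = 0.3954

0.3954


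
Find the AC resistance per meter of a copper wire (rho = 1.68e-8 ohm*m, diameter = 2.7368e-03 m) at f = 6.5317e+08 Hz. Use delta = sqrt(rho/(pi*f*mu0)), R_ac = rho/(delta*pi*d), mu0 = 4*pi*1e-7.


delta = sqrt(1.68e-8 / (pi * 6.5317e+08 * 4*pi*1e-7)) = 2.552476e-06 m
R_ac = 1.68e-8 / (2.552476e-06 * pi * 2.7368e-03) = 0.7655 ohm/m

0.7655 ohm/m


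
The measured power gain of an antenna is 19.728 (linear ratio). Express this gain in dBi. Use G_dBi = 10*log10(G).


G_dBi = 10 * log10(19.728) = 12.95 dBi

12.95 dBi


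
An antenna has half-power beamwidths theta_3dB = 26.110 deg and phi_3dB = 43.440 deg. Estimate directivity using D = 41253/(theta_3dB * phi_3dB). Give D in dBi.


D_linear = 41253 / (26.110 * 43.440) = 36.37130
D_dBi = 10 * log10(36.37130) = 15.61 dBi

15.61 dBi


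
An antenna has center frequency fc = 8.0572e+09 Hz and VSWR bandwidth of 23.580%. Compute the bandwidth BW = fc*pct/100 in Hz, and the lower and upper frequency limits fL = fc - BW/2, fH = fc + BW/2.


BW = 8.0572e+09 * 23.580/100 = 1.899888e+09 Hz
fL = 8.0572e+09 - 1.899888e+09/2 = 7.107e+09 Hz
fH = 8.0572e+09 + 1.899888e+09/2 = 9.007e+09 Hz

BW=1.900e+09 Hz, fL=7.107e+09 Hz, fH=9.007e+09 Hz


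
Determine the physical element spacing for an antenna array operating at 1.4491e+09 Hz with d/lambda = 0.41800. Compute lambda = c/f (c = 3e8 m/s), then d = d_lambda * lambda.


lambda = c / f = 3.0000e+08 / 1.4491e+09 = 0.2070251 m
d = 0.41800 * 0.2070251 = 0.08654 m

0.08654 m


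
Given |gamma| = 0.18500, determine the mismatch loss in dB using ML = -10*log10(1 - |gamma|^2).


ML = -10 * log10(1 - 0.18500^2) = -10 * log10(0.965775) = 0.1512 dB

0.1512 dB


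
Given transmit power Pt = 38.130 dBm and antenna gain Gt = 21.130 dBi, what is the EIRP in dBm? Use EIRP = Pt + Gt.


EIRP = Pt + Gt = 38.130 + 21.130 = 59.26 dBm

59.26 dBm


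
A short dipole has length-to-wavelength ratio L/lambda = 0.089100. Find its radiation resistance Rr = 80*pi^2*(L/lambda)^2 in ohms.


Rr = 80 * pi^2 * (0.089100)^2 = 80 * 9.869604 * 7.938810e-03 = 6.268 ohm

6.268 ohm


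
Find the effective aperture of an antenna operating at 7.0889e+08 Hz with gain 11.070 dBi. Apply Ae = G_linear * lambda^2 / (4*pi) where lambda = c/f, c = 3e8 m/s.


lambda = c / f = 3.0000e+08 / 7.0889e+08 = 0.4231968 m
G_linear = 10^(11.070/10) = 12.79381
Ae = G_linear * lambda^2 / (4*pi) = 12.79381 * 0.4231968^2 / (4*pi) = 0.1823 m^2

0.1823 m^2


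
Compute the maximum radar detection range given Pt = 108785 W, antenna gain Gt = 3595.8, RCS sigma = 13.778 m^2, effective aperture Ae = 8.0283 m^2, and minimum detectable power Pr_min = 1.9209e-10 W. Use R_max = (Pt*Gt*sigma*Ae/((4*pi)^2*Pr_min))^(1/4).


R^4 = 108785*3595.8*13.778*8.0283 / ((4*pi)^2 * 1.9209e-10) = 1.426428e+18
R_max = 1.426428e+18^0.25 = 34559 m

34559 m


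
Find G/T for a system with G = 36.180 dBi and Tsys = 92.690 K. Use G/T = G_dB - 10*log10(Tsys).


G/T = 36.180 - 10*log10(92.690) = 36.180 - 19.67033 = 16.51 dB/K

16.51 dB/K


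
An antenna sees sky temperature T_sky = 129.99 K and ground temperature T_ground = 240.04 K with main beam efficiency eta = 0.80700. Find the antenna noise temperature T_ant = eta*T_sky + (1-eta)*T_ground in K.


T_ant = 0.80700 * 129.99 + (1 - 0.80700) * 240.04 = 151.2 K

151.2 K


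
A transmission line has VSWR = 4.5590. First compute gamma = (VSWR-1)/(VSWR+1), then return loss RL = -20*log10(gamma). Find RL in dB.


gamma = (4.5590 - 1) / (4.5590 + 1) = 0.6402231
RL = -20 * log10(0.6402231) = 3.873 dB

3.873 dB


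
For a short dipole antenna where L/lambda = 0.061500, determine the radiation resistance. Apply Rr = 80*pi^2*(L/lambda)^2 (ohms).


Rr = 80 * pi^2 * (0.061500)^2 = 80 * 9.869604 * 3.782250e-03 = 2.986 ohm

2.986 ohm


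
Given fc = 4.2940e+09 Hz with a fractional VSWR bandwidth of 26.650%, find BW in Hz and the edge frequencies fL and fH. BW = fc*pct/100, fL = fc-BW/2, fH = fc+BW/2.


BW = 4.2940e+09 * 26.650/100 = 1.144351e+09 Hz
fL = 4.2940e+09 - 1.144351e+09/2 = 3.722e+09 Hz
fH = 4.2940e+09 + 1.144351e+09/2 = 4.866e+09 Hz

BW=1.144e+09 Hz, fL=3.722e+09 Hz, fH=4.866e+09 Hz


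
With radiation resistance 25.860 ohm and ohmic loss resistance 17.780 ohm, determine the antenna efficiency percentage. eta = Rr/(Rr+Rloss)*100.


eta = 25.860 / (25.860 + 17.780) * 100 = 59.26%

59.26%


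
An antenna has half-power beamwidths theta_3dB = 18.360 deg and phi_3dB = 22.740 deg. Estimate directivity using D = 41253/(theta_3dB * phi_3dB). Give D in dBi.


D_linear = 41253 / (18.360 * 22.740) = 98.80807
D_dBi = 10 * log10(98.80807) = 19.95 dBi

19.95 dBi


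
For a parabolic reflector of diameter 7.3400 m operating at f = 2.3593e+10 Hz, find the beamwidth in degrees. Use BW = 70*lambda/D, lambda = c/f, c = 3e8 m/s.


lambda = c / f = 3.0000e+08 / 2.3593e+10 = 0.01271564 m
BW = 70 * 0.01271564 / 7.3400 = 0.1213 deg

0.1213 deg


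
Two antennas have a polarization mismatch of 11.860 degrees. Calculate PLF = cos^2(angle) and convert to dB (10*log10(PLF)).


PLF_linear = cos^2(11.860 deg) = 0.9577611
PLF_dB = 10 * log10(0.9577611) = -0.1874 dB

-0.1874 dB


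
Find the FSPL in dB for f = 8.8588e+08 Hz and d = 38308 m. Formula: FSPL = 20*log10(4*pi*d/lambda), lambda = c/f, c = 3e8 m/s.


lambda = c / f = 3.0000e+08 / 8.8588e+08 = 0.3386463 m
FSPL = 20 * log10(4*pi*38308/0.3386463) = 123.1 dB

123.1 dB


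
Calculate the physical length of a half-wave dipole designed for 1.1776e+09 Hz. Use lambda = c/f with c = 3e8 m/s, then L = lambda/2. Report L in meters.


lambda = c / f = 3.0000e+08 / 1.1776e+09 = 0.2547554 m
L = lambda / 2 = 0.2547554 / 2 = 0.1274 m

0.1274 m


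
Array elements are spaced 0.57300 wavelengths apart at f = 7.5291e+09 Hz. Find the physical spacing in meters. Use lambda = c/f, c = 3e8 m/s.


lambda = c / f = 3.0000e+08 / 7.5291e+09 = 0.03984540 m
d = 0.57300 * 0.03984540 = 0.02283 m

0.02283 m


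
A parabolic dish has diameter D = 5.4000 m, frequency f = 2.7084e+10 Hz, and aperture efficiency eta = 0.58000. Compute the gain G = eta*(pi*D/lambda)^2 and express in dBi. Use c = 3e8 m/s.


lambda = c / f = 3.0000e+08 / 2.7084e+10 = 0.01107665 m
G_linear = 0.58000 * (pi * 5.4000 / 0.01107665)^2 = 1.360500e+06
G_dBi = 10 * log10(1.360500e+06) = 61.34 dBi

61.34 dBi


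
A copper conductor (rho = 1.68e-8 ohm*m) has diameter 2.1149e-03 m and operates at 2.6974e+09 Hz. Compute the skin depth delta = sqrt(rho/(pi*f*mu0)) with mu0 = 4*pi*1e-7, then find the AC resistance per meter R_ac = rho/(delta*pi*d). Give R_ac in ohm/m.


delta = sqrt(1.68e-8 / (pi * 2.6974e+09 * 4*pi*1e-7)) = 1.256036e-06 m
R_ac = 1.68e-8 / (1.256036e-06 * pi * 2.1149e-03) = 2.013 ohm/m

2.013 ohm/m


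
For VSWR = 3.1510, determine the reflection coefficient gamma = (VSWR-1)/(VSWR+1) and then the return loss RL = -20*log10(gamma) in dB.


gamma = (3.1510 - 1) / (3.1510 + 1) = 0.5181884
RL = -20 * log10(0.5181884) = 5.710 dB

5.710 dB


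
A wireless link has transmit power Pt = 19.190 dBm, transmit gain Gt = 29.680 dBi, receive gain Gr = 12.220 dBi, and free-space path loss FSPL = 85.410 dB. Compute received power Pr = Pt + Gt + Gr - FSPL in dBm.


Pr = 19.190 + 29.680 + 12.220 - 85.410 = -24.32 dBm

-24.32 dBm


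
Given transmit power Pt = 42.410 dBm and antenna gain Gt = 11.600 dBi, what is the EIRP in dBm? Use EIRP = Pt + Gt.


EIRP = Pt + Gt = 42.410 + 11.600 = 54.01 dBm

54.01 dBm


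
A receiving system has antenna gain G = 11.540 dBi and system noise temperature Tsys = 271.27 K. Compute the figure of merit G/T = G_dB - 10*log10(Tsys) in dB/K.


G/T = 11.540 - 10*log10(271.27) = 11.540 - 24.33402 = -12.79 dB/K

-12.79 dB/K


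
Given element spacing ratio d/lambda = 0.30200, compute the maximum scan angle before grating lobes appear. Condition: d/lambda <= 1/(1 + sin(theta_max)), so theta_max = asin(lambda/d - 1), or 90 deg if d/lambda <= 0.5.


lambda/d - 1 = 1/0.30200 - 1 = 2.311258 >= 1
d/lambda <= 0.5, so the array can scan to endfire without grating lobes: theta_max = 90 deg

90 deg


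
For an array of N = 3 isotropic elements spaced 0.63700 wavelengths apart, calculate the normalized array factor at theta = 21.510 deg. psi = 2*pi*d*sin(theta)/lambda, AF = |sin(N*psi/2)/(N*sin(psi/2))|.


psi = 2*pi*0.63700*sin(21.510 deg) = 1.467530 rad
AF = |sin(3*1.467530/2) / (3*sin(1.467530/2))| = 0.4021

0.4021


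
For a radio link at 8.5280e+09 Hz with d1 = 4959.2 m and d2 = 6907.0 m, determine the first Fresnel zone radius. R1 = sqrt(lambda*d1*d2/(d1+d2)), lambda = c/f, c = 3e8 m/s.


lambda = c / f = 3.0000e+08 / 8.5280e+09 = 0.03517824 m
R1 = sqrt(0.03517824 * 4959.2 * 6907.0 / (4959.2 + 6907.0)) = 10.08 m

10.08 m


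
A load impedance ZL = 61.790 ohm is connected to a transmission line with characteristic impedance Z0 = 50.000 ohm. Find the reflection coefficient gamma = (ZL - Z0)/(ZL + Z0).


gamma = (61.790 - 50.000) / (61.790 + 50.000) = 0.1055

0.1055


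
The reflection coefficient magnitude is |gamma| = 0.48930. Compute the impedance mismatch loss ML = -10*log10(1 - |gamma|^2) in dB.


ML = -10 * log10(1 - 0.48930^2) = -10 * log10(0.76058551) = 1.189 dB

1.189 dB


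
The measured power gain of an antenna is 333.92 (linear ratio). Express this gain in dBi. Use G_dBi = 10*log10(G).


G_dBi = 10 * log10(333.92) = 25.24 dBi

25.24 dBi


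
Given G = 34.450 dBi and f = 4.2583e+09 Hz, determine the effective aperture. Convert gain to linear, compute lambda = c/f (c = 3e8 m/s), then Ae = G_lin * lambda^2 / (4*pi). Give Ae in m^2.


lambda = c / f = 3.0000e+08 / 4.2583e+09 = 0.07045065 m
G_linear = 10^(34.450/10) = 2786.121
Ae = G_linear * lambda^2 / (4*pi) = 2786.121 * 0.07045065^2 / (4*pi) = 1.100 m^2

1.100 m^2


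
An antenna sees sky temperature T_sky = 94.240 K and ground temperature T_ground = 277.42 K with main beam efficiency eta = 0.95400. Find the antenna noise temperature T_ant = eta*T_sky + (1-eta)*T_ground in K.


T_ant = 0.95400 * 94.240 + (1 - 0.95400) * 277.42 = 102.7 K

102.7 K


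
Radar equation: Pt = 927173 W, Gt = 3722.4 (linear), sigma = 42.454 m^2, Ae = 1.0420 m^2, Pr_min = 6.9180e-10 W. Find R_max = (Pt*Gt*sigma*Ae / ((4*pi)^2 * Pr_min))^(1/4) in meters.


R^4 = 927173*3722.4*42.454*1.0420 / ((4*pi)^2 * 6.9180e-10) = 1.397558e+18
R_max = 1.397558e+18^0.25 = 34383 m

34383 m


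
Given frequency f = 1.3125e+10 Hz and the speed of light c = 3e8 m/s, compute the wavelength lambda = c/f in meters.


lambda = c / f = 3.0000e+08 / 1.3125e+10 = 0.02286 m

0.02286 m


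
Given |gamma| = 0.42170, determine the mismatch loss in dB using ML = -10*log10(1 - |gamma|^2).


ML = -10 * log10(1 - 0.42170^2) = -10 * log10(0.82216911) = 0.8504 dB

0.8504 dB


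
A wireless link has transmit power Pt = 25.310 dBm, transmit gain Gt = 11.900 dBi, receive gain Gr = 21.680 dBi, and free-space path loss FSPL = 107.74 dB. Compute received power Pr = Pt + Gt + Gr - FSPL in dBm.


Pr = 25.310 + 11.900 + 21.680 - 107.74 = -48.85 dBm

-48.85 dBm


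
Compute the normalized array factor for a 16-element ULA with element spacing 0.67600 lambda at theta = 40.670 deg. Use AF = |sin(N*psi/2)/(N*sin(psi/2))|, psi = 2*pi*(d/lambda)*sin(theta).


psi = 2*pi*0.67600*sin(40.670 deg) = 2.768058 rad
AF = |sin(16*2.768058/2) / (16*sin(2.768058/2))| = 9.714e-03

9.714e-03


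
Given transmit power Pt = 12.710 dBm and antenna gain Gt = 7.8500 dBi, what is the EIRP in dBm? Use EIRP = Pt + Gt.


EIRP = Pt + Gt = 12.710 + 7.8500 = 20.56 dBm

20.56 dBm


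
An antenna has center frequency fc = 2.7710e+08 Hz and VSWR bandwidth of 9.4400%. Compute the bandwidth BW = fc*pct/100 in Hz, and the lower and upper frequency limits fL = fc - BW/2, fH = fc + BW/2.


BW = 2.7710e+08 * 9.4400/100 = 2.615824e+07 Hz
fL = 2.7710e+08 - 2.615824e+07/2 = 2.640e+08 Hz
fH = 2.7710e+08 + 2.615824e+07/2 = 2.902e+08 Hz

BW=2.616e+07 Hz, fL=2.640e+08 Hz, fH=2.902e+08 Hz


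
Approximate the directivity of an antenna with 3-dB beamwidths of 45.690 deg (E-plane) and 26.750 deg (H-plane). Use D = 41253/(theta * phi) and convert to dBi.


D_linear = 41253 / (45.690 * 26.750) = 33.75286
D_dBi = 10 * log10(33.75286) = 15.28 dBi

15.28 dBi


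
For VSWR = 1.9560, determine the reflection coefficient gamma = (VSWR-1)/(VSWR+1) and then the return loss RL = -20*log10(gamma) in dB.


gamma = (1.9560 - 1) / (1.9560 + 1) = 0.3234100
RL = -20 * log10(0.3234100) = 9.805 dB

9.805 dB


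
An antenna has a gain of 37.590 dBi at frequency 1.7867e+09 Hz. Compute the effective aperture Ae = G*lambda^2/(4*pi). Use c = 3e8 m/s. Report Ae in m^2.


lambda = c / f = 3.0000e+08 / 1.7867e+09 = 0.1679073 m
G_linear = 10^(37.590/10) = 5741.165
Ae = G_linear * lambda^2 / (4*pi) = 5741.165 * 0.1679073^2 / (4*pi) = 12.88 m^2

12.88 m^2


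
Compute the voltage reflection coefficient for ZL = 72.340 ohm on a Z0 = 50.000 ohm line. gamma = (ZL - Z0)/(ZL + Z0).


gamma = (72.340 - 50.000) / (72.340 + 50.000) = 0.1826

0.1826


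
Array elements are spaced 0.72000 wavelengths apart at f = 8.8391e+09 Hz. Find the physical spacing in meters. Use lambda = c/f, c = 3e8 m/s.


lambda = c / f = 3.0000e+08 / 8.8391e+09 = 0.03394011 m
d = 0.72000 * 0.03394011 = 0.02444 m

0.02444 m


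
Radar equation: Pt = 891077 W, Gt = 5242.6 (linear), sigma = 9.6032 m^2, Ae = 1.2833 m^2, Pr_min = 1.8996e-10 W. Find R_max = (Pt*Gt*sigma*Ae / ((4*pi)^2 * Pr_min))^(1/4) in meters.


R^4 = 891077*5242.6*9.6032*1.2833 / ((4*pi)^2 * 1.8996e-10) = 1.919218e+18
R_max = 1.919218e+18^0.25 = 37220 m

37220 m


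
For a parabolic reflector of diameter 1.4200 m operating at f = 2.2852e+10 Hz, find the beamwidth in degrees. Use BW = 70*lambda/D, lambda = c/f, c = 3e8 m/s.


lambda = c / f = 3.0000e+08 / 2.2852e+10 = 0.01312795 m
BW = 70 * 0.01312795 / 1.4200 = 0.6472 deg

0.6472 deg


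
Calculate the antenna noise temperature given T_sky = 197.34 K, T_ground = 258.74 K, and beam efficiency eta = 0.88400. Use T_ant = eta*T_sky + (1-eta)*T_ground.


T_ant = 0.88400 * 197.34 + (1 - 0.88400) * 258.74 = 204.5 K

204.5 K


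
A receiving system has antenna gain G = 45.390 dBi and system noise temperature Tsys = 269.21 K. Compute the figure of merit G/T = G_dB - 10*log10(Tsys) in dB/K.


G/T = 45.390 - 10*log10(269.21) = 45.390 - 24.30091 = 21.09 dB/K

21.09 dB/K


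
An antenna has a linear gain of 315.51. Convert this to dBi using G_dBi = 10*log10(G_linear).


G_dBi = 10 * log10(315.51) = 24.99 dBi

24.99 dBi


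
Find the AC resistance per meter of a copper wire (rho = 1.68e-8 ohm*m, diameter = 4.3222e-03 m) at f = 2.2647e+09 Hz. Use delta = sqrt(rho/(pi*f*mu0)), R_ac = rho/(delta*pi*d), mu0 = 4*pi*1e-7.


delta = sqrt(1.68e-8 / (pi * 2.2647e+09 * 4*pi*1e-7)) = 1.370785e-06 m
R_ac = 1.68e-8 / (1.370785e-06 * pi * 4.3222e-03) = 0.9026 ohm/m

0.9026 ohm/m


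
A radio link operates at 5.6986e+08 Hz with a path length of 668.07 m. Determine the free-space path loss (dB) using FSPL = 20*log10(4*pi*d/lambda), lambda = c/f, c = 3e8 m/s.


lambda = c / f = 3.0000e+08 / 5.6986e+08 = 0.5264451 m
FSPL = 20 * log10(4*pi*668.07/0.5264451) = 84.05 dB

84.05 dB


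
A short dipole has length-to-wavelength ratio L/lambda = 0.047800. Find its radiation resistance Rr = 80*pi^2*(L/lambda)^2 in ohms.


Rr = 80 * pi^2 * (0.047800)^2 = 80 * 9.869604 * 2.284840e-03 = 1.804 ohm

1.804 ohm


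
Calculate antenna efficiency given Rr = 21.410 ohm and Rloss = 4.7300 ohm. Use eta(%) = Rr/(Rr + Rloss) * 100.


eta = 21.410 / (21.410 + 4.7300) * 100 = 81.91%

81.91%


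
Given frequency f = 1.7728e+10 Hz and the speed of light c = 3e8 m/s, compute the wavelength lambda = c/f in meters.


lambda = c / f = 3.0000e+08 / 1.7728e+10 = 0.01692 m

0.01692 m


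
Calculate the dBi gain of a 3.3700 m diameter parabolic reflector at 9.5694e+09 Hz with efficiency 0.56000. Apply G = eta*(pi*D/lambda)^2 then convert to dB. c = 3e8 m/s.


lambda = c / f = 3.0000e+08 / 9.5694e+09 = 0.03134993 m
G_linear = 0.56000 * (pi * 3.3700 / 0.03134993)^2 = 63866.69
G_dBi = 10 * log10(63866.69) = 48.05 dBi

48.05 dBi


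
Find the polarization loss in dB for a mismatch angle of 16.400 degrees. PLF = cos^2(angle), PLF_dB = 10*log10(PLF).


PLF_linear = cos^2(16.400 deg) = 0.9202833
PLF_dB = 10 * log10(0.9202833) = -0.3608 dB

-0.3608 dB


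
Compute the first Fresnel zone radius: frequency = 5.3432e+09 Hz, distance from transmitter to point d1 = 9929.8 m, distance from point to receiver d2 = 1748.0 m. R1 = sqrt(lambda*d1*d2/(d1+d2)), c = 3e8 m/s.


lambda = c / f = 3.0000e+08 / 5.3432e+09 = 0.05614613 m
R1 = sqrt(0.05614613 * 9929.8 * 1748.0 / (9929.8 + 1748.0)) = 9.135 m

9.135 m


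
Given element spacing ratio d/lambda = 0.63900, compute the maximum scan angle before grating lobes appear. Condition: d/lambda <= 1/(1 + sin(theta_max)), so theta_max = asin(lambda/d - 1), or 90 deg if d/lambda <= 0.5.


lambda/d - 1 = 1/0.63900 - 1 = 0.5649452
theta_max = asin(0.5649452) = 34.40 deg

34.40 deg


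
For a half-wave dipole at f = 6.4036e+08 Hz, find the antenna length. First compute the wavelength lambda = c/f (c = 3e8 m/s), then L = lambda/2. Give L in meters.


lambda = c / f = 3.0000e+08 / 6.4036e+08 = 0.4684865 m
L = lambda / 2 = 0.4684865 / 2 = 0.2342 m

0.2342 m


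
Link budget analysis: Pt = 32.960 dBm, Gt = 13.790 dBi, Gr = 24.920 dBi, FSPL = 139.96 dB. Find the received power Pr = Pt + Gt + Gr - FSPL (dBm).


Pr = 32.960 + 13.790 + 24.920 - 139.96 = -68.29 dBm

-68.29 dBm


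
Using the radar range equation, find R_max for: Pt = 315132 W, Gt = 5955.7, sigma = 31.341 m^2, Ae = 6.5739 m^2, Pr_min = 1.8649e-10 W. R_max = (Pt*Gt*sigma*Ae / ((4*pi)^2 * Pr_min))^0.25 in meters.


R^4 = 315132*5955.7*31.341*6.5739 / ((4*pi)^2 * 1.8649e-10) = 1.313064e+19
R_max = 1.313064e+19^0.25 = 60197 m

60197 m


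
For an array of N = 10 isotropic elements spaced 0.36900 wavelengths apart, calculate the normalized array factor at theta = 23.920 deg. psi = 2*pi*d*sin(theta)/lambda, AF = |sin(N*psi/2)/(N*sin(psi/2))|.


psi = 2*pi*0.36900*sin(23.920 deg) = 0.9400588 rad
AF = |sin(10*0.9400588/2) / (10*sin(0.9400588/2))| = 0.2208

0.2208


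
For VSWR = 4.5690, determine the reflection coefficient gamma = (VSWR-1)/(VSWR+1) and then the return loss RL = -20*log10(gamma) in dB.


gamma = (4.5690 - 1) / (4.5690 + 1) = 0.6408691
RL = -20 * log10(0.6408691) = 3.865 dB

3.865 dB


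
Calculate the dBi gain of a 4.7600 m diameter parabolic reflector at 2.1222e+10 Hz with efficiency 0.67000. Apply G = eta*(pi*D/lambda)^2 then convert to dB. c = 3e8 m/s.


lambda = c / f = 3.0000e+08 / 2.1222e+10 = 0.01413627 m
G_linear = 0.67000 * (pi * 4.7600 / 0.01413627)^2 = 749754.0
G_dBi = 10 * log10(749754.0) = 58.75 dBi

58.75 dBi


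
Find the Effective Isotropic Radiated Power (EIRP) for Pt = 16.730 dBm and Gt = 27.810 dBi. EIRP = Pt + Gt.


EIRP = Pt + Gt = 16.730 + 27.810 = 44.54 dBm

44.54 dBm


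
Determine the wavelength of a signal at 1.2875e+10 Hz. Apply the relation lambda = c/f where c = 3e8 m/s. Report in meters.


lambda = c / f = 3.0000e+08 / 1.2875e+10 = 0.02330 m

0.02330 m


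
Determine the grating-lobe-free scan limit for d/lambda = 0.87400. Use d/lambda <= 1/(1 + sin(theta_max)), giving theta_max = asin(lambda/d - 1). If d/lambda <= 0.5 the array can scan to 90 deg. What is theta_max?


lambda/d - 1 = 1/0.87400 - 1 = 0.1441648
theta_max = asin(0.1441648) = 8.289 deg

8.289 deg


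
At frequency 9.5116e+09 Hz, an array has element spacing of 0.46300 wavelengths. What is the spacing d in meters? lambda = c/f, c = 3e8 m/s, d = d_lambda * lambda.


lambda = c / f = 3.0000e+08 / 9.5116e+09 = 0.03154043 m
d = 0.46300 * 0.03154043 = 0.01460 m

0.01460 m


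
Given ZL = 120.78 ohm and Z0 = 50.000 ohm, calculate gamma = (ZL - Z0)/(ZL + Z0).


gamma = (120.78 - 50.000) / (120.78 + 50.000) = 0.4145

0.4145


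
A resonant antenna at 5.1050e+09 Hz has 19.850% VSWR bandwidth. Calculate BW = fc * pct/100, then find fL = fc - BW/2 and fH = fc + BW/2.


BW = 5.1050e+09 * 19.850/100 = 1.013342e+09 Hz
fL = 5.1050e+09 - 1.013342e+09/2 = 4.598e+09 Hz
fH = 5.1050e+09 + 1.013342e+09/2 = 5.612e+09 Hz

BW=1.013e+09 Hz, fL=4.598e+09 Hz, fH=5.612e+09 Hz


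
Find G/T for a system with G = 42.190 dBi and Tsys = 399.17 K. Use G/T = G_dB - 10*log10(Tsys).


G/T = 42.190 - 10*log10(399.17) = 42.190 - 26.01158 = 16.18 dB/K

16.18 dB/K


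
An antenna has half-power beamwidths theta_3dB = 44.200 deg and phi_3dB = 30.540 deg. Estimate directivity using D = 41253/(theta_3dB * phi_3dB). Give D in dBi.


D_linear = 41253 / (44.200 * 30.540) = 30.56077
D_dBi = 10 * log10(30.56077) = 14.85 dBi

14.85 dBi


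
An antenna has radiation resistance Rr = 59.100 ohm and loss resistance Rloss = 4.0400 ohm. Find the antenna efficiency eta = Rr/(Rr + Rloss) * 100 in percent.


eta = 59.100 / (59.100 + 4.0400) * 100 = 93.60%

93.60%


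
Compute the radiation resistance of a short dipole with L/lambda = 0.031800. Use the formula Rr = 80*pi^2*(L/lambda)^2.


Rr = 80 * pi^2 * (0.031800)^2 = 80 * 9.869604 * 1.011240e-03 = 0.7984 ohm

0.7984 ohm


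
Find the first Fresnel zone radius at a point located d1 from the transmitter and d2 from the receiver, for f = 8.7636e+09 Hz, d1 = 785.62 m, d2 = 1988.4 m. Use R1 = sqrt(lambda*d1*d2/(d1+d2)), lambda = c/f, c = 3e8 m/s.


lambda = c / f = 3.0000e+08 / 8.7636e+09 = 0.03423251 m
R1 = sqrt(0.03423251 * 785.62 * 1988.4 / (785.62 + 1988.4)) = 4.391 m

4.391 m


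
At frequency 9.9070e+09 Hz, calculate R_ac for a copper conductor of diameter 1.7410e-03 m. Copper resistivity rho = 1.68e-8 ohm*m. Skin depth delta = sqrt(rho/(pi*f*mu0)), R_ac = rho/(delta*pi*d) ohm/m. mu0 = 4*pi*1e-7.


delta = sqrt(1.68e-8 / (pi * 9.9070e+09 * 4*pi*1e-7)) = 6.553959e-07 m
R_ac = 1.68e-8 / (6.553959e-07 * pi * 1.7410e-03) = 4.687 ohm/m

4.687 ohm/m


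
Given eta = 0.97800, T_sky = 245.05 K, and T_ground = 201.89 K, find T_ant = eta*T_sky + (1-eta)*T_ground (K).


T_ant = 0.97800 * 245.05 + (1 - 0.97800) * 201.89 = 244.1 K

244.1 K


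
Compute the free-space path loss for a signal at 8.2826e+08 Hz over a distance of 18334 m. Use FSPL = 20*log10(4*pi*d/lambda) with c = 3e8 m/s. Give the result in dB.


lambda = c / f = 3.0000e+08 / 8.2826e+08 = 0.3622051 m
FSPL = 20 * log10(4*pi*18334/0.3622051) = 116.1 dB

116.1 dB


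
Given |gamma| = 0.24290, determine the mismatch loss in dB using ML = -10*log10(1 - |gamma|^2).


ML = -10 * log10(1 - 0.24290^2) = -10 * log10(0.94099959) = 0.2641 dB

0.2641 dB


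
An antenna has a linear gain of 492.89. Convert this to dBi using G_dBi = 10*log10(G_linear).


G_dBi = 10 * log10(492.89) = 26.93 dBi

26.93 dBi


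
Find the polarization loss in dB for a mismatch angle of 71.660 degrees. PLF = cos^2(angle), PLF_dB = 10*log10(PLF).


PLF_linear = cos^2(71.660 deg) = 0.09900790
PLF_dB = 10 * log10(0.09900790) = -10.04 dB

-10.04 dB


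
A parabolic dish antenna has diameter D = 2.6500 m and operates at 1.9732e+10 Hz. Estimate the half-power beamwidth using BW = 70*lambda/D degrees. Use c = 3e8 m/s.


lambda = c / f = 3.0000e+08 / 1.9732e+10 = 0.01520373 m
BW = 70 * 0.01520373 / 2.6500 = 0.4016 deg

0.4016 deg


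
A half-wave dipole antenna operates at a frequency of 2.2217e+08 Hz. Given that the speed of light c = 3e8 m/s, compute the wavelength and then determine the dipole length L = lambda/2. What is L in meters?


lambda = c / f = 3.0000e+08 / 2.2217e+08 = 1.350317 m
L = lambda / 2 = 1.350317 / 2 = 0.6752 m

0.6752 m


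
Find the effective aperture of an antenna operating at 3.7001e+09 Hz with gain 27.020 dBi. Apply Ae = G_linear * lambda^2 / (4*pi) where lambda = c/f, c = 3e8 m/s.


lambda = c / f = 3.0000e+08 / 3.7001e+09 = 0.08107889 m
G_linear = 10^(27.020/10) = 503.5006
Ae = G_linear * lambda^2 / (4*pi) = 503.5006 * 0.08107889^2 / (4*pi) = 0.2634 m^2

0.2634 m^2


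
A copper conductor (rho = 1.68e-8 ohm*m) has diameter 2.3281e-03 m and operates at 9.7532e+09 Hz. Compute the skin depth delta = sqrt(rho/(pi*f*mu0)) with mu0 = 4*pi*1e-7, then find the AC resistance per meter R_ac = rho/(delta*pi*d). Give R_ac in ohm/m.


delta = sqrt(1.68e-8 / (pi * 9.7532e+09 * 4*pi*1e-7)) = 6.605432e-07 m
R_ac = 1.68e-8 / (6.605432e-07 * pi * 2.3281e-03) = 3.477 ohm/m

3.477 ohm/m


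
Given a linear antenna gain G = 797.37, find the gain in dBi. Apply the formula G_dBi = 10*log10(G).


G_dBi = 10 * log10(797.37) = 29.02 dBi

29.02 dBi


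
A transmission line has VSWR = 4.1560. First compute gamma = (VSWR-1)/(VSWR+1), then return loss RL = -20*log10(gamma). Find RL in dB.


gamma = (4.1560 - 1) / (4.1560 + 1) = 0.6121024
RL = -20 * log10(0.6121024) = 4.264 dB

4.264 dB


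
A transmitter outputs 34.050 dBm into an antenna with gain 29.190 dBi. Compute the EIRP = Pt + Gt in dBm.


EIRP = Pt + Gt = 34.050 + 29.190 = 63.24 dBm

63.24 dBm


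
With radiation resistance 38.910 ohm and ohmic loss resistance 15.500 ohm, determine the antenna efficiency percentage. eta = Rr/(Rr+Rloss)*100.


eta = 38.910 / (38.910 + 15.500) * 100 = 71.51%

71.51%


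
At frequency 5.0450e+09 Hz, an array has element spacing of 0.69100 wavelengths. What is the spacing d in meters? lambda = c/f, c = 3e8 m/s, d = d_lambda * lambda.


lambda = c / f = 3.0000e+08 / 5.0450e+09 = 0.05946482 m
d = 0.69100 * 0.05946482 = 0.04109 m

0.04109 m


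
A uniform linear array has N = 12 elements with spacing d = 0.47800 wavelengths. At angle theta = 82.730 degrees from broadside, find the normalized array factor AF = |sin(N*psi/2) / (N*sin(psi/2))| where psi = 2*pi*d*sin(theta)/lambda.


psi = 2*pi*0.47800*sin(82.730 deg) = 2.979218 rad
AF = |sin(12*2.979218/2) / (12*sin(2.979218/2))| = 0.06917

0.06917


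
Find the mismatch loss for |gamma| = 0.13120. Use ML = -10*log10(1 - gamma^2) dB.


ML = -10 * log10(1 - 0.13120^2) = -10 * log10(0.98278656) = 0.07541 dB

0.07541 dB


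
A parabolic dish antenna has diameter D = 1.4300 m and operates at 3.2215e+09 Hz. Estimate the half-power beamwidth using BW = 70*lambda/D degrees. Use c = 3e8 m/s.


lambda = c / f = 3.0000e+08 / 3.2215e+09 = 0.09312432 m
BW = 70 * 0.09312432 / 1.4300 = 4.559 deg

4.559 deg


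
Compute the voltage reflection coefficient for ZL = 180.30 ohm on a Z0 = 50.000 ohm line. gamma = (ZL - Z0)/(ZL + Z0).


gamma = (180.30 - 50.000) / (180.30 + 50.000) = 0.5658

0.5658


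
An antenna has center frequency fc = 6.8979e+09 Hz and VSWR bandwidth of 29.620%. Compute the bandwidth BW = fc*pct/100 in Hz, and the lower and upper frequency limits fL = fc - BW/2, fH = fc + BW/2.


BW = 6.8979e+09 * 29.620/100 = 2.043158e+09 Hz
fL = 6.8979e+09 - 2.043158e+09/2 = 5.876e+09 Hz
fH = 6.8979e+09 + 2.043158e+09/2 = 7.919e+09 Hz

BW=2.043e+09 Hz, fL=5.876e+09 Hz, fH=7.919e+09 Hz


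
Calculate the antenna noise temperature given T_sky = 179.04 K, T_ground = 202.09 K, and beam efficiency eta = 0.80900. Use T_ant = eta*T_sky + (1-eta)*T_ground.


T_ant = 0.80900 * 179.04 + (1 - 0.80900) * 202.09 = 183.4 K

183.4 K


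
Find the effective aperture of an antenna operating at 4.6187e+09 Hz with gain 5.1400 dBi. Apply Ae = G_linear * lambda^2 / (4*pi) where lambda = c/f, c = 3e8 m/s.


lambda = c / f = 3.0000e+08 / 4.6187e+09 = 0.06495334 m
G_linear = 10^(5.1400/10) = 3.265878
Ae = G_linear * lambda^2 / (4*pi) = 3.265878 * 0.06495334^2 / (4*pi) = 1.096e-03 m^2

1.096e-03 m^2


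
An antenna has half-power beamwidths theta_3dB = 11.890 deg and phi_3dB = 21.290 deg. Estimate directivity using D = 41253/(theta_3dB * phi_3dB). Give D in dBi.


D_linear = 41253 / (11.890 * 21.290) = 162.9664
D_dBi = 10 * log10(162.9664) = 22.12 dBi

22.12 dBi


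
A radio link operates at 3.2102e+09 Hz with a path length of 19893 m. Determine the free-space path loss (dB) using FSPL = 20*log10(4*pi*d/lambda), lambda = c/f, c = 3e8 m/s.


lambda = c / f = 3.0000e+08 / 3.2102e+09 = 0.09345212 m
FSPL = 20 * log10(4*pi*19893/0.09345212) = 128.5 dB

128.5 dB


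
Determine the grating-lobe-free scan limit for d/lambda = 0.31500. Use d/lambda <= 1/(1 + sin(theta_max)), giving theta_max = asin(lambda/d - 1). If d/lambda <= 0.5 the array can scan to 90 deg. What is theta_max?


lambda/d - 1 = 1/0.31500 - 1 = 2.174603 >= 1
d/lambda <= 0.5, so the array can scan to endfire without grating lobes: theta_max = 90 deg

90 deg


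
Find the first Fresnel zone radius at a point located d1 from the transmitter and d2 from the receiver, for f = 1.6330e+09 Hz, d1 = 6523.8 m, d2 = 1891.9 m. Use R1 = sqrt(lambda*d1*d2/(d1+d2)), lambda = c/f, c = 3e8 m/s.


lambda = c / f = 3.0000e+08 / 1.6330e+09 = 0.1837110 m
R1 = sqrt(0.1837110 * 6523.8 * 1891.9 / (6523.8 + 1891.9)) = 16.41 m

16.41 m


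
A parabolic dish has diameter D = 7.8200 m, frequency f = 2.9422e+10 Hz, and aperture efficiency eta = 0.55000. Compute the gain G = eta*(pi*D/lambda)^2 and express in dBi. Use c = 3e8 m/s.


lambda = c / f = 3.0000e+08 / 2.9422e+10 = 0.01019645 m
G_linear = 0.55000 * (pi * 7.8200 / 0.01019645)^2 = 3.192846e+06
G_dBi = 10 * log10(3.192846e+06) = 65.04 dBi

65.04 dBi


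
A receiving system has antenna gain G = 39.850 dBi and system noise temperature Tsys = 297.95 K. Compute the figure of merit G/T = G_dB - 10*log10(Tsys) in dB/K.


G/T = 39.850 - 10*log10(297.95) = 39.850 - 24.74143 = 15.11 dB/K

15.11 dB/K


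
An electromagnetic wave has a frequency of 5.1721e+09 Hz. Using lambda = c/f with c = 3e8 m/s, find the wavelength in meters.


lambda = c / f = 3.0000e+08 / 5.1721e+09 = 0.05800 m

0.05800 m


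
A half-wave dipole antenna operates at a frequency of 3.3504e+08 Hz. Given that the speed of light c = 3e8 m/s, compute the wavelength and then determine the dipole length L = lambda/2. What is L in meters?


lambda = c / f = 3.0000e+08 / 3.3504e+08 = 0.8954155 m
L = lambda / 2 = 0.8954155 / 2 = 0.4477 m

0.4477 m


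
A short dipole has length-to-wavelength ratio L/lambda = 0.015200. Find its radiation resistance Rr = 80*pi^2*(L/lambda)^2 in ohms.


Rr = 80 * pi^2 * (0.015200)^2 = 80 * 9.869604 * 2.310400e-04 = 0.1824 ohm

0.1824 ohm


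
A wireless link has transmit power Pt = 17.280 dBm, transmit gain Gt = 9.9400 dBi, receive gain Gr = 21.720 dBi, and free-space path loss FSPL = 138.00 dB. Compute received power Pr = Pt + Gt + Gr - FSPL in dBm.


Pr = 17.280 + 9.9400 + 21.720 - 138.00 = -89.06 dBm

-89.06 dBm


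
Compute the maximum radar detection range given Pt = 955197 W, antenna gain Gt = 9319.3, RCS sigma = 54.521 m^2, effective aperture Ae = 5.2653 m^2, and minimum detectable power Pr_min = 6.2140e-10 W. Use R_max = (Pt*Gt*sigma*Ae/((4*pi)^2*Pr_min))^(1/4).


R^4 = 955197*9319.3*54.521*5.2653 / ((4*pi)^2 * 6.2140e-10) = 2.604187e+19
R_max = 2.604187e+19^0.25 = 71436 m

71436 m


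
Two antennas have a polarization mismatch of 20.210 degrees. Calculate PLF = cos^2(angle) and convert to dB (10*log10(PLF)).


PLF_linear = cos^2(20.210 deg) = 0.8806560
PLF_dB = 10 * log10(0.8806560) = -0.5519 dB

-0.5519 dB


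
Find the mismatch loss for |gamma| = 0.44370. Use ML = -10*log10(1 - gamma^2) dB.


ML = -10 * log10(1 - 0.44370^2) = -10 * log10(0.80313031) = 0.9521 dB

0.9521 dB


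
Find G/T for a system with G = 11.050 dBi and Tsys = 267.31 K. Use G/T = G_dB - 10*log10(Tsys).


G/T = 11.050 - 10*log10(267.31) = 11.050 - 24.27015 = -13.22 dB/K

-13.22 dB/K


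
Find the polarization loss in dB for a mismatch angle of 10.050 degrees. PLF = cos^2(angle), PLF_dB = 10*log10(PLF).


PLF_linear = cos^2(10.050 deg) = 0.9695471
PLF_dB = 10 * log10(0.9695471) = -0.1343 dB

-0.1343 dB


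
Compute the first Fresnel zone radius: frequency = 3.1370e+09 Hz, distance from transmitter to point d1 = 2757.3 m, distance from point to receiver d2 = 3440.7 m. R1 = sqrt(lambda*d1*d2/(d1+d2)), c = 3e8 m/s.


lambda = c / f = 3.0000e+08 / 3.1370e+09 = 0.09563277 m
R1 = sqrt(0.09563277 * 2757.3 * 3440.7 / (2757.3 + 3440.7)) = 12.10 m

12.10 m


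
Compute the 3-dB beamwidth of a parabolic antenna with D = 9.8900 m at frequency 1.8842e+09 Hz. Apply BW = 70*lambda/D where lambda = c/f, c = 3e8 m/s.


lambda = c / f = 3.0000e+08 / 1.8842e+09 = 0.1592188 m
BW = 70 * 0.1592188 / 9.8900 = 1.127 deg

1.127 deg


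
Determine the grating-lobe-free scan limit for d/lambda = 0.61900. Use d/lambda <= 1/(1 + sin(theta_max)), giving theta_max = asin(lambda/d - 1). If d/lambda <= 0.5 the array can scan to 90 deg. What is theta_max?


lambda/d - 1 = 1/0.61900 - 1 = 0.6155089
theta_max = asin(0.6155089) = 37.99 deg

37.99 deg


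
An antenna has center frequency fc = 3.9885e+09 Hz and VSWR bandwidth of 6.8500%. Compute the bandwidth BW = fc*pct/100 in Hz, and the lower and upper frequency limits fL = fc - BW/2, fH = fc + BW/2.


BW = 3.9885e+09 * 6.8500/100 = 2.732122e+08 Hz
fL = 3.9885e+09 - 2.732122e+08/2 = 3.852e+09 Hz
fH = 3.9885e+09 + 2.732122e+08/2 = 4.125e+09 Hz

BW=2.732e+08 Hz, fL=3.852e+09 Hz, fH=4.125e+09 Hz


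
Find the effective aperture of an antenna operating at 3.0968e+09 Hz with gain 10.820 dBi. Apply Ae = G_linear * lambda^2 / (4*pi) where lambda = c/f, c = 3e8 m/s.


lambda = c / f = 3.0000e+08 / 3.0968e+09 = 0.09687419 m
G_linear = 10^(10.820/10) = 12.07814
Ae = G_linear * lambda^2 / (4*pi) = 12.07814 * 0.09687419^2 / (4*pi) = 9.020e-03 m^2

9.020e-03 m^2


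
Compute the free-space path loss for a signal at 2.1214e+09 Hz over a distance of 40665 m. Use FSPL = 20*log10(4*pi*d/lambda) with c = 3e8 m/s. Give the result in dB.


lambda = c / f = 3.0000e+08 / 2.1214e+09 = 0.1414160 m
FSPL = 20 * log10(4*pi*40665/0.1414160) = 131.2 dB

131.2 dB


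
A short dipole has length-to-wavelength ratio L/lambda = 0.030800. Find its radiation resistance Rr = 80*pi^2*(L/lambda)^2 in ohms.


Rr = 80 * pi^2 * (0.030800)^2 = 80 * 9.869604 * 9.486400e-04 = 0.7490 ohm

0.7490 ohm


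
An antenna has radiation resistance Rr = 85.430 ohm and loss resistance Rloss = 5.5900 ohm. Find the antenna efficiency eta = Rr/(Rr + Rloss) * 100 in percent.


eta = 85.430 / (85.430 + 5.5900) * 100 = 93.86%

93.86%


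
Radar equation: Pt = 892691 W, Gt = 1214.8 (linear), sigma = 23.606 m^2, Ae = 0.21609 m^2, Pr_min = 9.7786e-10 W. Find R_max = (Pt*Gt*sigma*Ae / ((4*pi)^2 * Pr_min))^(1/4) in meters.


R^4 = 892691*1214.8*23.606*0.21609 / ((4*pi)^2 * 9.7786e-10) = 3.582338e+16
R_max = 3.582338e+16^0.25 = 13758 m

13758 m


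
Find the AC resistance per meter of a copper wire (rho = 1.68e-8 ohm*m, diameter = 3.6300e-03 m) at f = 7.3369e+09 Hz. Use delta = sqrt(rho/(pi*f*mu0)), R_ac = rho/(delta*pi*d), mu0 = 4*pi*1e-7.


delta = sqrt(1.68e-8 / (pi * 7.3369e+09 * 4*pi*1e-7)) = 7.615852e-07 m
R_ac = 1.68e-8 / (7.615852e-07 * pi * 3.6300e-03) = 1.934 ohm/m

1.934 ohm/m


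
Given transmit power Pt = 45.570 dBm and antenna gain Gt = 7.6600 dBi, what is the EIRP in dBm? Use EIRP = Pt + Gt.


EIRP = Pt + Gt = 45.570 + 7.6600 = 53.23 dBm

53.23 dBm


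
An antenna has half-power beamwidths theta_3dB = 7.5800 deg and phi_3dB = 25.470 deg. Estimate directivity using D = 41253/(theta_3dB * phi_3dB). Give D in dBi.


D_linear = 41253 / (7.5800 * 25.470) = 213.6768
D_dBi = 10 * log10(213.6768) = 23.30 dBi

23.30 dBi


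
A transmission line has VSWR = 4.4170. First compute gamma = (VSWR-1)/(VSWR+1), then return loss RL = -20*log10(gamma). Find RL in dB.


gamma = (4.4170 - 1) / (4.4170 + 1) = 0.6307920
RL = -20 * log10(0.6307920) = 4.002 dB

4.002 dB


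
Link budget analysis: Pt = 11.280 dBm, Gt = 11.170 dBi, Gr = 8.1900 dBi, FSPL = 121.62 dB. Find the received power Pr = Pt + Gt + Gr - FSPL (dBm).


Pr = 11.280 + 11.170 + 8.1900 - 121.62 = -90.98 dBm

-90.98 dBm


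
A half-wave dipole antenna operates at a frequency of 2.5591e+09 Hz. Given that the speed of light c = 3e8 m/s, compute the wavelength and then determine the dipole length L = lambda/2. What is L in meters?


lambda = c / f = 3.0000e+08 / 2.5591e+09 = 0.1172287 m
L = lambda / 2 = 0.1172287 / 2 = 0.05861 m

0.05861 m


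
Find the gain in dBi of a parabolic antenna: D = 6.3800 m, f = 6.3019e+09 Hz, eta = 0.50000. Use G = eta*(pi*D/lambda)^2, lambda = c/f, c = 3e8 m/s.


lambda = c / f = 3.0000e+08 / 6.3019e+09 = 0.04760469 m
G_linear = 0.50000 * (pi * 6.3800 / 0.04760469)^2 = 88636.30
G_dBi = 10 * log10(88636.30) = 49.48 dBi

49.48 dBi


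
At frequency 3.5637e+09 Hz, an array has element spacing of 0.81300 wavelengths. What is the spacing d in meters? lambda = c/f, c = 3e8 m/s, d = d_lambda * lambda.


lambda = c / f = 3.0000e+08 / 3.5637e+09 = 0.08418217 m
d = 0.81300 * 0.08418217 = 0.06844 m

0.06844 m


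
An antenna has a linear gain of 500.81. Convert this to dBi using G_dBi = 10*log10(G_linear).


G_dBi = 10 * log10(500.81) = 27.00 dBi

27.00 dBi


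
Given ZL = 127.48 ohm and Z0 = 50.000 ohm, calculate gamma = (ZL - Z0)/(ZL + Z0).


gamma = (127.48 - 50.000) / (127.48 + 50.000) = 0.4366

0.4366


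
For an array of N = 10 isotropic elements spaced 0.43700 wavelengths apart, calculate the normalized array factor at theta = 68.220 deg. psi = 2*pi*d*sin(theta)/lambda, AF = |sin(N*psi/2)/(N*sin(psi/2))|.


psi = 2*pi*0.43700*sin(68.220 deg) = 2.549748 rad
AF = |sin(10*2.549748/2) / (10*sin(2.549748/2))| = 0.01896

0.01896


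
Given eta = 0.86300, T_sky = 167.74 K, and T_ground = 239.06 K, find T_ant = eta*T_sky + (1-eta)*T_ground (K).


T_ant = 0.86300 * 167.74 + (1 - 0.86300) * 239.06 = 177.5 K

177.5 K


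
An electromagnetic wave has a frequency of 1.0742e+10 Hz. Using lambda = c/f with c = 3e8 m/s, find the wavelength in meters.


lambda = c / f = 3.0000e+08 / 1.0742e+10 = 0.02793 m

0.02793 m


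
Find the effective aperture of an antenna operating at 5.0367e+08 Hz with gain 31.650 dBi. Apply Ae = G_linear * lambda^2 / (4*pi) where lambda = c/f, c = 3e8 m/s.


lambda = c / f = 3.0000e+08 / 5.0367e+08 = 0.5956281 m
G_linear = 10^(31.650/10) = 1462.177
Ae = G_linear * lambda^2 / (4*pi) = 1462.177 * 0.5956281^2 / (4*pi) = 41.28 m^2

41.28 m^2


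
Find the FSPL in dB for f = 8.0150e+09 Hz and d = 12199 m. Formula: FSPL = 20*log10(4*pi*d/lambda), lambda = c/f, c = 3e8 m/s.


lambda = c / f = 3.0000e+08 / 8.0150e+09 = 0.03742982 m
FSPL = 20 * log10(4*pi*12199/0.03742982) = 132.2 dB

132.2 dB


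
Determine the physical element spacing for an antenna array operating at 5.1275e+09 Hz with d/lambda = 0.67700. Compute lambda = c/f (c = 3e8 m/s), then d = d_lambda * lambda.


lambda = c / f = 3.0000e+08 / 5.1275e+09 = 0.05850804 m
d = 0.67700 * 0.05850804 = 0.03961 m

0.03961 m


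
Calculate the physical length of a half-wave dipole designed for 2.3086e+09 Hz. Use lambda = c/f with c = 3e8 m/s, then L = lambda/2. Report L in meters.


lambda = c / f = 3.0000e+08 / 2.3086e+09 = 0.1299489 m
L = lambda / 2 = 0.1299489 / 2 = 0.06497 m

0.06497 m


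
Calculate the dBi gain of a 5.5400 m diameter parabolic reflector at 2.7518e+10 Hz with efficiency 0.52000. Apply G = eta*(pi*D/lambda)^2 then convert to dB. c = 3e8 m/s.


lambda = c / f = 3.0000e+08 / 2.7518e+10 = 0.01090196 m
G_linear = 0.52000 * (pi * 5.5400 / 0.01090196)^2 = 1.325298e+06
G_dBi = 10 * log10(1.325298e+06) = 61.22 dBi

61.22 dBi


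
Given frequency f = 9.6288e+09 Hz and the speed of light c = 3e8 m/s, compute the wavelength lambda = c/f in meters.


lambda = c / f = 3.0000e+08 / 9.6288e+09 = 0.03116 m

0.03116 m


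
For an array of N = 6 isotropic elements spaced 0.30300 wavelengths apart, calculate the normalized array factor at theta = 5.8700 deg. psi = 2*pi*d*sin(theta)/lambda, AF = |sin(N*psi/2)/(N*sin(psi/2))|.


psi = 2*pi*0.30300*sin(5.8700 deg) = 0.1947054 rad
AF = |sin(6*0.1947054/2) / (6*sin(0.1947054/2))| = 0.9456

0.9456
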